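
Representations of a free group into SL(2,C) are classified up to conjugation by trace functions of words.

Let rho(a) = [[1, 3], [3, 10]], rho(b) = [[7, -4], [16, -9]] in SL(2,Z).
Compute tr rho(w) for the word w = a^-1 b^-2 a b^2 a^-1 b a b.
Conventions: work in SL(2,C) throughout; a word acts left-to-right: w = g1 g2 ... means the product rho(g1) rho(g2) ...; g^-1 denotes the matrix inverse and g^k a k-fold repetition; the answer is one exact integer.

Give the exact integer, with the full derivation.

-6714574

rho(a^-1) = [[10, -3], [-3, 1]]
... * rho(b^-1) = [[-9, 4], [-16, 7]]  ->  [[-42, 19], [11, -5]]
... * rho(b^-1) = [[-9, 4], [-16, 7]]  ->  [[74, -35], [-19, 9]]
... * rho(a) = [[1, 3], [3, 10]]  ->  [[-31, -128], [8, 33]]
... * rho(b) = [[7, -4], [16, -9]]  ->  [[-2265, 1276], [584, -329]]
... * rho(b) = [[7, -4], [16, -9]]  ->  [[4561, -2424], [-1176, 625]]
... * rho(a^-1) = [[10, -3], [-3, 1]]  ->  [[52882, -16107], [-13635, 4153]]
... * rho(b) = [[7, -4], [16, -9]]  ->  [[112462, -66565], [-28997, 17163]]
... * rho(a) = [[1, 3], [3, 10]]  ->  [[-87233, -328264], [22492, 84639]]
... * rho(b) = [[7, -4], [16, -9]]  ->  [[-5862855, 3303308], [1511668, -851719]]
tr = -5862855 + -851719 = -6714574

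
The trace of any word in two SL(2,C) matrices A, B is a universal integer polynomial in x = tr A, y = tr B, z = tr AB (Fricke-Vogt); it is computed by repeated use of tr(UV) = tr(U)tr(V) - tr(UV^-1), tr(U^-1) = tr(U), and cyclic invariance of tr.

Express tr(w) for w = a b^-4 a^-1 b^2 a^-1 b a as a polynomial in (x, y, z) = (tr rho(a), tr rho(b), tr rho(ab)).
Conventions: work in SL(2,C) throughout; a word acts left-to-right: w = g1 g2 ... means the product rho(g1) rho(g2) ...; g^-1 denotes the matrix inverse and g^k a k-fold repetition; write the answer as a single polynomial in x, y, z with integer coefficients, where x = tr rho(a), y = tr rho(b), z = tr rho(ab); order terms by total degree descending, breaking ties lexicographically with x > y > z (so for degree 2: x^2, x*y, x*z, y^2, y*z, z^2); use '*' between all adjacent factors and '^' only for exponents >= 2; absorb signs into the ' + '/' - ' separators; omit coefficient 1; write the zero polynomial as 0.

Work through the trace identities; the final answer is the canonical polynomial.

tr(a^2) = tr(a)*tr(a) - tr(1) = x^2 - 2
tr(a^2 b) = tr(a)*tr(b a) - tr(b) = x*z - y
tr(a^2 b^-1) = tr(a^2)*tr(b) - tr(a^2 b) = x^2*y - x*z - y
use: tr(b a^2 b) = tr(b)*tr(a^2 b) - tr(a^2) = x*y*z - x^2 - y^2 + 2
use: tr(b^3 a^2) = tr(b)*tr(b a^2 b) - tr(b a^2) = x*y^2*z - x^2*y - y^3 - x*z + 3*y
tr(a b^2) = tr(b)*tr(a b) - tr(a) = y*z - x
tr(b^3 a) = tr(b)*tr(a b^2) - tr(a b) = y^2*z - x*y - z
tr(a b^3 a^2) = tr(a)*tr(b^3 a^2) - tr(b^3 a) = x^2*y^2*z - x^3*y - x*y^3 - x^2*z - y^2*z + 4*x*y + z
tr(b a b a) = tr(a b)*tr(a b) - tr(1)   [split at repeated a] = z^2 - 2
apply: tr(a^2 b a b) = tr(a)*tr(b a b a) - tr(b a b) = x*z^2 - y*z - x
tr(a^2 b a) = tr(a)*tr(b a^2) - tr(b a) = x^2*z - x*y - z
tr(a^2 b a b^2) = tr(b)*tr(a^2 b a b) - tr(a^2 b a) = x*y*z^2 - x^2*z - y^2*z + z
use: tr(a b^3 a^2 b) = tr(b)*tr(a^2 b a b^2) - tr(a^2 b a b) = x*y^2*z^2 - x^2*y*z - y^3*z - x*z^2 + 2*y*z + x
tr(a b^3 a^2 b^-1) = tr(a b^3 a^2)*tr(b) - tr(a b^3 a^2 b) = x^2*y^3*z - x^3*y^2 - x*y^4 - x*y^2*z^2 + 4*x*y^2 + x*z^2 - y*z - x
tr(b^-2 a b^3 a^2) = tr(a b^3 a^2 b^-1)*tr(b) - tr(a b^3 a^2) = x^2*y^4*z - x^3*y^3 - x*y^5 - x*y^3*z^2 - x^2*y^2*z + x^3*y + 5*x*y^3 + x*y*z^2 + x^2*z - 5*x*y - z
apply: tr(b^-1 a b^3 a^2 b^-2) = tr(b^-2 a b^3 a^2)*tr(b) - tr(b^-2 a b^3 a^2 b) = x^2*y^5*z - x^3*y^4 - x*y^6 - x*y^4*z^2 - 2*x^2*y^3*z + 2*x^3*y^2 + 6*x*y^4 + 2*x*y^2*z^2 + x^2*y*z - 9*x*y^2 - x*z^2 + x
tr(b^3 a^2 b^-4 a) = tr(b^-1 a b^3 a^2 b^-2)*tr(b) - tr(b^-1 a b^3 a^2 b^-1) = x^2*y^6*z - x^3*y^5 - x*y^7 - x*y^5*z^2 - 3*x^2*y^4*z + 3*x^3*y^3 + 7*x*y^5 + 3*x*y^3*z^2 + 2*x^2*y^2*z - x^3*y - 14*x*y^3 - 2*x*y*z^2 - x^2*z + 6*x*y + z
tr(b a^2 b^-4 a^-1 b^2) = tr(b^3 a^2 b^-4)*tr(a) - tr(b^3 a^2 b^-4 a) = -x^2*y^6*z + x^3*y^5 + x*y^7 + x*y^5*z^2 + 3*x^2*y^4*z - 3*x^3*y^3 - 7*x*y^5 - 3*x*y^3*z^2 - 2*x^2*y^2*z + 2*x^3*y + 14*x*y^3 + 2*x*y*z^2 - 7*x*y - z
use: tr(a b^2 a b a) = tr(b)*tr(a b a^2 b) - tr(a b a^2) = x*y*z^2 - x^2*z - y^2*z + z
tr(a b^2 a b) = tr(b)*tr(a b a b) - tr(a b a) = y*z^2 - x*z - y
tr(a b^2 a b a^2) = tr(a)*tr(a b^2 a b a) - tr(a b^2 a b) = x^2*y*z^2 - x^3*z - x*y^2*z - y*z^2 + 2*x*z + y
apply: tr(a b a b a b) = tr(a b)*tr(a b a b) - tr(a^-1 b^-1)   [split at repeated a] = z^3 - 3*z
tr(b a b^2 a b a) = tr(b)*tr(a b a b a b) - tr(a b a b a) = y*z^3 - x*z^2 - 2*y*z + x
use: tr(b a b^2 a b) = tr(b)*tr(a b^2 a b) - tr(a b^2 a) = y^2*z^2 - 2*x*y*z + x^2 - 2
tr(a b^2 a b a^2 b) = tr(a)*tr(b a b^2 a b a) - tr(b a b^2 a b) = x*y*z^3 - x^2*z^2 - y^2*z^2 + 2
tr(a b^2 a b a^2 b^-1) = tr(a b^2 a b a^2)*tr(b) - tr(a b^2 a b a^2 b) = x^2*y^2*z^2 - x^3*y*z - x*y^3*z - x*y*z^3 + x^2*z^2 + 2*x*y*z + y^2 - 2
tr(b^2 a b a^2 b^-2 a) = tr(a b^2 a b a^2 b^-1)*tr(b) - tr(a b^2 a b a^2) = x^2*y^3*z^2 - x^3*y^2*z - x*y^4*z - x*y^2*z^3 + x^3*z + 3*x*y^2*z + y^3 + y*z^2 - 2*x*z - 3*y
tr(a^-1 b^2 a b a^2 b^-2) = tr(b^2 a b a^2 b^-2)*tr(a) - tr(b^2 a b a^2 b^-2 a) = -x^2*y^3*z^2 + x^3*y^2*z + x*y^4*z + x*y^2*z^3 - 3*x*y^2*z - x^2*y - y^3 - y*z^2 + x*z + 3*y
tr(b^2 a b a^2 b) = tr(b)*tr(a b a^2 b^2) - tr(a b a^2 b) = x*y^2*z^2 - x^2*y*z - y^3*z - x*z^2 + 2*y*z + x
tr(a^-1 b^2 a b a^2 b) = tr(b^2 a b a^2 b)*tr(a) - tr(b^2 a b a^2 b a) = x^2*y^2*z^2 - x^3*y*z - x*y^3*z - x*y*z^3 + y^2*z^2 + 2*x*y*z + x^2 - 2
tr(a^-1 b^2 a b a^2 b^-1) = tr(a^-1 b^2 a b a^2)*tr(b) - tr(a^-1 b^2 a b a^2 b) = -x^2*y^2*z^2 + x^3*y*z + x*y^3*z + x*y*z^3 - 3*x*y*z - x^2 - y^2 + 2
tr(b^-3 a^-1 b^2 a b a^2) = tr(a^-1 b^2 a b a^2 b^-2)*tr(b) - tr(a^-1 b^2 a b a^2 b^-1) = -x^2*y^4*z^2 + x^3*y^3*z + x*y^5*z + x*y^3*z^3 + x^2*y^2*z^2 - x^3*y*z - 4*x*y^3*z - x*y*z^3 - x^2*y^2 - y^4 - y^2*z^2 + 4*x*y*z + x^2 + 4*y^2 - 2
use: tr(b a^2 b^-4 a^-1 b^2 a) = tr(b^-3 a^-1 b^2 a b a^2)*tr(b) - tr(b^-3 a^-1 b^2 a b a^2 b) = -x^2*y^5*z^2 + x^3*y^4*z + x*y^6*z + x*y^4*z^3 + 2*x^2*y^3*z^2 - 2*x^3*y^2*z - 5*x*y^4*z - 2*x*y^2*z^3 - x^2*y^3 - y^5 - y^3*z^2 + 7*x*y^2*z + 2*x^2*y + 5*y^3 + y*z^2 - x*z - 5*y
apply: tr(a b^-4 a^-1 b^2 a^-1 b a) = tr(b a^2 b^-4 a^-1 b^2)*tr(a) - tr(b a^2 b^-4 a^-1 b^2 a) = -x^3*y^6*z + x^4*y^5 + x^2*y^7 + 2*x^2*y^5*z^2 + 2*x^3*y^4*z - x*y^6*z - x*y^4*z^3 - 3*x^4*y^3 - 7*x^2*y^5 - 5*x^2*y^3*z^2 + 5*x*y^4*z + 2*x*y^2*z^3 + 2*x^4*y + 15*x^2*y^3 + 2*x^2*y*z^2 + y^5 + y^3*z^2 - 7*x*y^2*z - 9*x^2*y - 5*y^3 - y*z^2 + 5*y

-x^3*y^6*z + x^4*y^5 + x^2*y^7 + 2*x^2*y^5*z^2 + 2*x^3*y^4*z - x*y^6*z - x*y^4*z^3 - 3*x^4*y^3 - 7*x^2*y^5 - 5*x^2*y^3*z^2 + 5*x*y^4*z + 2*x*y^2*z^3 + 2*x^4*y + 15*x^2*y^3 + 2*x^2*y*z^2 + y^5 + y^3*z^2 - 7*x*y^2*z - 9*x^2*y - 5*y^3 - y*z^2 + 5*y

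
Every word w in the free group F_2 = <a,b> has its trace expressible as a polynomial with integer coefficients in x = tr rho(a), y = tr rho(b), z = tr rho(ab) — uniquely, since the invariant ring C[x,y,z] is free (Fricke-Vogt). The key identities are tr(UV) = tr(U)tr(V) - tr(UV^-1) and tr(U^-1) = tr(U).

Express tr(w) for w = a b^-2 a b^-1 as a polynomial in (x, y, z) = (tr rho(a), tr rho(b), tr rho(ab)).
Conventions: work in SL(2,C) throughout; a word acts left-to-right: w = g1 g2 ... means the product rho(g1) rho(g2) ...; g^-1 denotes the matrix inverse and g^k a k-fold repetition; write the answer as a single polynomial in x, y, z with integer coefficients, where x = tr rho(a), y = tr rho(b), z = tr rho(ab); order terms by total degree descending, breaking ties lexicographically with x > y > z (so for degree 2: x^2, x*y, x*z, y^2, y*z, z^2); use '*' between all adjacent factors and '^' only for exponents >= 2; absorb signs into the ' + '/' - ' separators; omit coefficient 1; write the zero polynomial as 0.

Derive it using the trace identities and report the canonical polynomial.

trace(a^2) = trace(a)*trace(a) - trace(1) = x^2 - 2
trace(a^2 b) = trace(a)*trace(b a) - trace(b) = x*z - y
and trace(a b^-1 a) = trace(a^2)*trace(b) - trace(a^2 b) = x^2*y - x*z - y
trace(a b a b) = trace(a b)*trace(a b) - trace(1) = z^2 - 2
and trace(a b^-1 a b) = trace(a b a)*trace(b) - trace(a b a b) = x*y*z - y^2 - z^2 + 2
next, trace(a b^-1 a b^-1) = trace(a b^-1 a)*trace(b) - trace(a b^-1 a b) = x^2*y^2 - 2*x*y*z + z^2 - 2
trace(a b^-2 a b^-1) = trace(a b^-1 a b^-1)*trace(b) - trace(a b^-1 a) = x^2*y^3 - 2*x*y^2*z - x^2*y + y*z^2 + x*z - y

x^2*y^3 - 2*x*y^2*z - x^2*y + y*z^2 + x*z - y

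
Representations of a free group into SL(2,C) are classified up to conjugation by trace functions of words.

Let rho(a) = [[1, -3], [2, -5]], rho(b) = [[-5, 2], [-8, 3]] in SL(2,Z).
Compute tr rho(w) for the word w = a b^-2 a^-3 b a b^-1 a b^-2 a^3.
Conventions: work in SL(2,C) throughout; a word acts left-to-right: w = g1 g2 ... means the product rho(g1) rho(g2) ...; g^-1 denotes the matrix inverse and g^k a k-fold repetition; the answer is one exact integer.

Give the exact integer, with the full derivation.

-4

rho(a) = [[1, -3], [2, -5]]
... * rho(b^-1) = [[3, -2], [8, -5]]  ->  [[-21, 13], [-34, 21]]
... * rho(b^-1) = [[3, -2], [8, -5]]  ->  [[41, -23], [66, -37]]
... * rho(a^-1) = [[-5, 3], [-2, 1]]  ->  [[-159, 100], [-256, 161]]
... * rho(a^-1) = [[-5, 3], [-2, 1]]  ->  [[595, -377], [958, -607]]
... * rho(a^-1) = [[-5, 3], [-2, 1]]  ->  [[-2221, 1408], [-3576, 2267]]
... * rho(b) = [[-5, 2], [-8, 3]]  ->  [[-159, -218], [-256, -351]]
... * rho(a) = [[1, -3], [2, -5]]  ->  [[-595, 1567], [-958, 2523]]
... * rho(b^-1) = [[3, -2], [8, -5]]  ->  [[10751, -6645], [17310, -10699]]
... * rho(a) = [[1, -3], [2, -5]]  ->  [[-2539, 972], [-4088, 1565]]
... * rho(b^-1) = [[3, -2], [8, -5]]  ->  [[159, 218], [256, 351]]
... * rho(b^-1) = [[3, -2], [8, -5]]  ->  [[2221, -1408], [3576, -2267]]
... * rho(a) = [[1, -3], [2, -5]]  ->  [[-595, 377], [-958, 607]]
... * rho(a) = [[1, -3], [2, -5]]  ->  [[159, -100], [256, -161]]
... * rho(a) = [[1, -3], [2, -5]]  ->  [[-41, 23], [-66, 37]]
tr = -41 + 37 = -4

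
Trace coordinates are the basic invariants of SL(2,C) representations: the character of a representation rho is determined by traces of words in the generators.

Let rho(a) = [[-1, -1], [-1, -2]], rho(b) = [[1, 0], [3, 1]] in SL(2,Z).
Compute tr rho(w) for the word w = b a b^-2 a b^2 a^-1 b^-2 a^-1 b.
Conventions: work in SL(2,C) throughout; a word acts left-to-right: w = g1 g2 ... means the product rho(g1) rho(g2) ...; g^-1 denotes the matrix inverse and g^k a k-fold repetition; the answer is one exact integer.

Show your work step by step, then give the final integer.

rho(b) = [[1, 0], [3, 1]]
... * rho(a) = [[-1, -1], [-1, -2]]  ->  [[-1, -1], [-4, -5]]
... * rho(b^-1) = [[1, 0], [-3, 1]]  ->  [[2, -1], [11, -5]]
... * rho(b^-1) = [[1, 0], [-3, 1]]  ->  [[5, -1], [26, -5]]
... * rho(a) = [[-1, -1], [-1, -2]]  ->  [[-4, -3], [-21, -16]]
... * rho(b) = [[1, 0], [3, 1]]  ->  [[-13, -3], [-69, -16]]
... * rho(b) = [[1, 0], [3, 1]]  ->  [[-22, -3], [-117, -16]]
... * rho(a^-1) = [[-2, 1], [1, -1]]  ->  [[41, -19], [218, -101]]
... * rho(b^-1) = [[1, 0], [-3, 1]]  ->  [[98, -19], [521, -101]]
... * rho(b^-1) = [[1, 0], [-3, 1]]  ->  [[155, -19], [824, -101]]
... * rho(a^-1) = [[-2, 1], [1, -1]]  ->  [[-329, 174], [-1749, 925]]
... * rho(b) = [[1, 0], [3, 1]]  ->  [[193, 174], [1026, 925]]
tr = 193 + 925 = 1118

1118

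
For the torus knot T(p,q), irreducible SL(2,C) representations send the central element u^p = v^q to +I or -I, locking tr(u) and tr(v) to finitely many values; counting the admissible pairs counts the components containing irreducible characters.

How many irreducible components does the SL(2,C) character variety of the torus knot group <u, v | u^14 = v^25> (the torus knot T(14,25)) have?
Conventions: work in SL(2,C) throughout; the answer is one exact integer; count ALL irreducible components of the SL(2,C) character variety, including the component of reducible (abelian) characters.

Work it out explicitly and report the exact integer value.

157

In the torus knot group T(14,25), u^14 = v^25 is central, so an irreducible representation sends it to +I or -I (Schur).
So on each irreducible component the traces are pinned: tr(u) = 2*cos(pi*alpha/14) with 1 <= alpha <= 13, tr(v) = 2*cos(pi*beta/25) with 1 <= beta <= 24.
The two central values (-1)^alpha I and (-1)^beta I must be the same matrix, so alpha and beta share a parity.
Enumerate parity-matched pairs: 7*12 odd-odd plus 6*12 even-even gives 156.
Total: 156 irreducible-character components + 1 reducible (abelian) component = 157.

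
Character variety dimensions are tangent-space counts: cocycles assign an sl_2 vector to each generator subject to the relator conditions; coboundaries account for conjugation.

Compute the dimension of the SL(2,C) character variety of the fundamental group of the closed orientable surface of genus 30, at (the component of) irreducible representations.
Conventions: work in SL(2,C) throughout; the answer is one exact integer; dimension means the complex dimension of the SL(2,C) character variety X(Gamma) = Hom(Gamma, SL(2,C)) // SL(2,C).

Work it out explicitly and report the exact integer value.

174

The genus-30 surface group: 2g = 60 generators, one relator prod [a_i, b_i].
A cocycle assigns one sl_2 vector per generator subject to the relator condition d_2(z) = 0: dim of the unconstrained space is 3*2g = 180.
d_2 is surjective at irreducible rho (its cokernel H^2 is dual to H^0 = 0), so dim Z^1 = 180 - 3 = 177.
As always at irreducible rho, dim B^1 = 3.
dim H^1 = 177 - 3 = 174 = dim X.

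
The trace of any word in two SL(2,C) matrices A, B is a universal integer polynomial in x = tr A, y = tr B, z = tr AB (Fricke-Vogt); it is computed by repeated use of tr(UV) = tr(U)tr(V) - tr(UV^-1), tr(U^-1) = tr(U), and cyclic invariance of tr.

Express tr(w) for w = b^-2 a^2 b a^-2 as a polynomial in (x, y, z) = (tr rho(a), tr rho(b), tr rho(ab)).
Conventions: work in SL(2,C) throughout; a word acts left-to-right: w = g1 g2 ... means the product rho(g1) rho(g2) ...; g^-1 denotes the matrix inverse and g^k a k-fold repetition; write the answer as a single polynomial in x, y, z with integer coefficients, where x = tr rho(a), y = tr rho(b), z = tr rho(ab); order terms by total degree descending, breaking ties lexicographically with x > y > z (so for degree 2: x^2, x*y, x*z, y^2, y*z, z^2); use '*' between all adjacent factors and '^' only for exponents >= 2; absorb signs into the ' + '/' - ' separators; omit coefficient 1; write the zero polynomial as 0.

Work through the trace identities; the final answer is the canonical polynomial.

-x^3*y^2*z + x^4*y + x^2*y^3 + x^2*y*z^2 - 4*x^2*y + y

trace(a^2 b) = trace(a) * trace(b a) - trace(b)  (reduce the a square) = x*z - y
trace(a^2) = trace(a) * trace(a) - trace(1)  (reduce the a square) = x^2 - 2
trace(b a^2 b) = trace(b) * trace(a^2 b) - trace(a^2)  (reduce the b square) = x*y*z - x^2 - y^2 + 2
trace(b a b a) = trace(a b) * trace(a b) - trace(1)  (split on a) = z^2 - 2
trace(b a b) = trace(b) * trace(a b) - trace(a)  (reduce the b square) = y*z - x
trace(b a^2 b a) = trace(a) * trace(b a b a) - trace(b a b)  (reduce the a square) = x*z^2 - y*z - x
trace(a^2 b a^-1 b) = trace(b a^2 b) * trace(a) - trace(b a^2 b a)  (eliminate a^-1) = x^2*y*z - x^3 - x*y^2 - x*z^2 + y*z + 3*x
trace(b^-1 a^2 b a^-1) = trace(a^2 b a^-1) * trace(b) - trace(a^2 b a^-1 b)  (eliminate b^-1) = -x^2*y*z + x^3 + x*y^2 + x*z^2 - 3*x
trace(a^2 b a^-2 b^-1) = trace(b^-1 a^2 b a^-1) * trace(a) - trace(b^-1 a^2 b)  (eliminate a^-1) = -x^3*y*z + x^4 + x^2*y^2 + x^2*z^2 - 4*x^2 + 2
trace(b^-2 a^2 b a^-2) = trace(a^2 b a^-2 b^-1) * trace(b) - trace(a^2 b a^-2)  (eliminate b^-1) = -x^3*y^2*z + x^4*y + x^2*y^3 + x^2*y*z^2 - 4*x^2*y + y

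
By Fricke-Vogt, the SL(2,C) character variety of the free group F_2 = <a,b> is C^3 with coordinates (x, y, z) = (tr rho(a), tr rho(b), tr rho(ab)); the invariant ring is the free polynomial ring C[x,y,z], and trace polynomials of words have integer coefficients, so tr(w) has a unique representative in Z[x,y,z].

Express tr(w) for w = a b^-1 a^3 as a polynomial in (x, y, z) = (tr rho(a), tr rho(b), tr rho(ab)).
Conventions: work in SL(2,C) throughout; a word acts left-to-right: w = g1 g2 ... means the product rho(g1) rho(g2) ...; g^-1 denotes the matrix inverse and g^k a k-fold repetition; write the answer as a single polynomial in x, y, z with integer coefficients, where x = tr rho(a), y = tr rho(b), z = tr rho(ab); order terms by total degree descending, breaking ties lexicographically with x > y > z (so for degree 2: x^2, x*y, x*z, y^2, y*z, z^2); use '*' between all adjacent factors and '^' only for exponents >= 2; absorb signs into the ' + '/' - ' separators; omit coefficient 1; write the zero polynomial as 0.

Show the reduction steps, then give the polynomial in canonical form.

x^4*y - x^3*z - 3*x^2*y + 2*x*z + y

trace(a^2) = trace(a) trace(a) - trace(1) = x^2 - 2
trace(a^3) = trace(a) trace(a^2) - trace(a) = x^3 - 3*x
trace(a^4) = trace(a) trace(a^3) - trace(a^2) = x^4 - 4*x^2 + 2
trace(a b a) = trace(a) trace(b a) - trace(b) = x*z - y
trace(b a^3) = trace(a) trace(a b a) - trace(a b) = x^2*z - x*y - z
trace(a^4 b) = trace(a) trace(b a^3) - trace(b a^2) = x^3*z - x^2*y - 2*x*z + y
trace(a b^-1 a^3) = trace(a^4) trace(b) - trace(a^4 b) = x^4*y - x^3*z - 3*x^2*y + 2*x*z + y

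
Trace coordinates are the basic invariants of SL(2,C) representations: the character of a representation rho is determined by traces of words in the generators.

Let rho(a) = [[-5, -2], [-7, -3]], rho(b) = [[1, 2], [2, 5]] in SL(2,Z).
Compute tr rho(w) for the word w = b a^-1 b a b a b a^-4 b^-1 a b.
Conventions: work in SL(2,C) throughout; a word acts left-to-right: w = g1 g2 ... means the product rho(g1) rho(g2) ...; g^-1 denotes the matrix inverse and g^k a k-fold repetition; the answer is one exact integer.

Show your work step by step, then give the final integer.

rho(b) = [[1, 2], [2, 5]]
... * rho(a^-1) = [[-3, 2], [7, -5]]  ->  [[11, -8], [29, -21]]
... * rho(b) = [[1, 2], [2, 5]]  ->  [[-5, -18], [-13, -47]]
... * rho(a) = [[-5, -2], [-7, -3]]  ->  [[151, 64], [394, 167]]
... * rho(b) = [[1, 2], [2, 5]]  ->  [[279, 622], [728, 1623]]
... * rho(a) = [[-5, -2], [-7, -3]]  ->  [[-5749, -2424], [-15001, -6325]]
... * rho(b) = [[1, 2], [2, 5]]  ->  [[-10597, -23618], [-27651, -61627]]
... * rho(a^-1) = [[-3, 2], [7, -5]]  ->  [[-133535, 96896], [-348436, 252833]]
... * rho(a^-1) = [[-3, 2], [7, -5]]  ->  [[1078877, -751550], [2815139, -1961037]]
... * rho(a^-1) = [[-3, 2], [7, -5]]  ->  [[-8497481, 5915504], [-22172676, 15435463]]
... * rho(a^-1) = [[-3, 2], [7, -5]]  ->  [[66900971, -46572482], [174566269, -121522667]]
... * rho(b^-1) = [[5, -2], [-2, 1]]  ->  [[427649819, -180374424], [1115876679, -470655205]]
... * rho(a) = [[-5, -2], [-7, -3]]  ->  [[-875628127, -314176366], [-2284796960, -819787743]]
... * rho(b) = [[1, 2], [2, 5]]  ->  [[-1503980859, -3322138084], [-3924372446, -8668532635]]
tr = -1503980859 + -8668532635 = -10172513494

-10172513494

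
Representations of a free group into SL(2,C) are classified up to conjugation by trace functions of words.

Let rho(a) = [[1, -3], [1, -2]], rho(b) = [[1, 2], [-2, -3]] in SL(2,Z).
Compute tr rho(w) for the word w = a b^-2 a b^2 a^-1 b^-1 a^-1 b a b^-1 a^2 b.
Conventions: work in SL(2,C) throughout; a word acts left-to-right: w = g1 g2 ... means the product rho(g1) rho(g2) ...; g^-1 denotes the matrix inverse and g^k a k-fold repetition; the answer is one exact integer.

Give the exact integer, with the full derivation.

31783362

rho(a) = [[1, -3], [1, -2]]
... * rho(b^-1) = [[-3, -2], [2, 1]]  ->  [[-9, -5], [-7, -4]]
... * rho(b^-1) = [[-3, -2], [2, 1]]  ->  [[17, 13], [13, 10]]
... * rho(a) = [[1, -3], [1, -2]]  ->  [[30, -77], [23, -59]]
... * rho(b) = [[1, 2], [-2, -3]]  ->  [[184, 291], [141, 223]]
... * rho(b) = [[1, 2], [-2, -3]]  ->  [[-398, -505], [-305, -387]]
... * rho(a^-1) = [[-2, 3], [-1, 1]]  ->  [[1301, -1699], [997, -1302]]
... * rho(b^-1) = [[-3, -2], [2, 1]]  ->  [[-7301, -4301], [-5595, -3296]]
... * rho(a^-1) = [[-2, 3], [-1, 1]]  ->  [[18903, -26204], [14486, -20081]]
... * rho(b) = [[1, 2], [-2, -3]]  ->  [[71311, 116418], [54648, 89215]]
... * rho(a) = [[1, -3], [1, -2]]  ->  [[187729, -446769], [143863, -342374]]
... * rho(b^-1) = [[-3, -2], [2, 1]]  ->  [[-1456725, -822227], [-1116337, -630100]]
... * rho(a) = [[1, -3], [1, -2]]  ->  [[-2278952, 6014629], [-1746437, 4609211]]
... * rho(a) = [[1, -3], [1, -2]]  ->  [[3735677, -5192402], [2862774, -3979111]]
... * rho(b) = [[1, 2], [-2, -3]]  ->  [[14120481, 23048560], [10820996, 17662881]]
tr = 14120481 + 17662881 = 31783362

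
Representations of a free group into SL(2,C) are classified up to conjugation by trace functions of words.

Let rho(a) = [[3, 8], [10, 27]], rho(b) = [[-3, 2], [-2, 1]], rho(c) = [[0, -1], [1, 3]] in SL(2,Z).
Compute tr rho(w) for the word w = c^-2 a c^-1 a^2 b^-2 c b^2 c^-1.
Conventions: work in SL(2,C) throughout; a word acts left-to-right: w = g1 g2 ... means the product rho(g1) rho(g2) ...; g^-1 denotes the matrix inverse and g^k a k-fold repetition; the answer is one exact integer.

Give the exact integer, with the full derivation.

21286062

rho(c^-1) = [[3, 1], [-1, 0]]
... * rho(c^-1) = [[3, 1], [-1, 0]]  ->  [[8, 3], [-3, -1]]
... * rho(a) = [[3, 8], [10, 27]]  ->  [[54, 145], [-19, -51]]
... * rho(c^-1) = [[3, 1], [-1, 0]]  ->  [[17, 54], [-6, -19]]
... * rho(a) = [[3, 8], [10, 27]]  ->  [[591, 1594], [-208, -561]]
... * rho(a) = [[3, 8], [10, 27]]  ->  [[17713, 47766], [-6234, -16811]]
... * rho(b^-1) = [[1, -2], [2, -3]]  ->  [[113245, -178724], [-39856, 62901]]
... * rho(b^-1) = [[1, -2], [2, -3]]  ->  [[-244203, 309682], [85946, -108991]]
... * rho(c) = [[0, -1], [1, 3]]  ->  [[309682, 1173249], [-108991, -412919]]
... * rho(b) = [[-3, 2], [-2, 1]]  ->  [[-3275544, 1792613], [1152811, -630901]]
... * rho(b) = [[-3, 2], [-2, 1]]  ->  [[6241406, -4758475], [-2196631, 1674721]]
... * rho(c^-1) = [[3, 1], [-1, 0]]  ->  [[23482693, 6241406], [-8264614, -2196631]]
tr = 23482693 + -2196631 = 21286062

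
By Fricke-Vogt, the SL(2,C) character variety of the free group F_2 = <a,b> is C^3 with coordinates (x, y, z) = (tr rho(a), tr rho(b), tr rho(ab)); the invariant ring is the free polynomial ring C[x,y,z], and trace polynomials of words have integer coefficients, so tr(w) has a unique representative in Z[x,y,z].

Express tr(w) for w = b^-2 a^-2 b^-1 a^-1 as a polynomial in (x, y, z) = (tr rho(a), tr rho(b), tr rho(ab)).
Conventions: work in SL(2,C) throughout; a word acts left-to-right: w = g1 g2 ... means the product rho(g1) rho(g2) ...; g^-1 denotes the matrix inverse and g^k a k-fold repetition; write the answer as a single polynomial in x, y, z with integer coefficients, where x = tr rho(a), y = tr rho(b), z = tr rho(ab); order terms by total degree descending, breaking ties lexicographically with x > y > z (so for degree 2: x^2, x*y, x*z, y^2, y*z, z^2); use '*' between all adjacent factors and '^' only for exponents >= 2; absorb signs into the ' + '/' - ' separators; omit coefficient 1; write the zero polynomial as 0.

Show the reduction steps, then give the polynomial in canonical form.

x*y*z^2 - x^2*z - y^2*z + z

tr(b^-1) = tr(b) = y
tr(b^-1 a) = tr(a) tr(b) - tr(a b)   [inverse elimination on b] = x*y - z
tr(b^-1 a^-1) = tr(b^-1) tr(a) - tr(b^-1 a)   [inverse elimination on a] = z
tr(b^-1 a^-1 b^-1) = tr(b^-1 a^-1) tr(b) - tr(b^-1 a^-1 b)   [inverse elimination on b] = y*z - x
tr(b^-1 a b^-1) = tr(b^-1 a) tr(b) - tr(b^-1 a b)   [inverse elimination on b] = x*y^2 - y*z - x
tr(a^2) = tr(a) tr(a) - tr(1)   [square of a] = x^2 - 2
tr(a^2 b) = tr(a) tr(b a) - tr(b)   [square of a] = x*z - y
tr(a b^-1 a) = tr(a^2) tr(b) - tr(a^2 b)   [inverse elimination on b] = x^2*y - x*z - y
tr(a b a b) = tr(a b) tr(a b) - tr(1)   [split at a repeated a] = z^2 - 2
tr(a b^-1 a b) = tr(a b a) tr(b) - tr(a b a b)   [inverse elimination on b] = x*y*z - y^2 - z^2 + 2
tr(b^-1 a b^-1 a) = tr(a b^-1 a) tr(b) - tr(a b^-1 a b)   [inverse elimination on b] = x^2*y^2 - 2*x*y*z + z^2 - 2
tr(b^-1 a^-1 b^-1 a) = tr(b^-1 a b^-1) tr(a) - tr(b^-1 a b^-1 a)   [inverse elimination on a] = x*y*z - x^2 - z^2 + 2
tr(b^-1 a^-1 b^-1 a^-1) = tr(b^-1 a^-1 b^-1) tr(a) - tr(b^-1 a^-1 b^-1 a)   [inverse elimination on a] = z^2 - 2
tr(b^-1 a^-2 b^-1 a^-1) = tr(b^-1 a^-1 b^-1 a^-1) tr(a) - tr(b^-1 a^-1 b^-1)   [inverse elimination on a] = x*z^2 - y*z - x
tr(a^-3) = tr(a^-2) tr(a) - tr(a^-1)   [inverse elimination on a] = x^3 - 3*x
tr(a^-3 b) = tr(a^-1 b a^-1) tr(a) - tr(a^-1 b)   [inverse elimination on a] = x^3*y - x^2*z - 2*x*y + z
tr(a^-2 b^-1 a^-1) = tr(a^-3) tr(b) - tr(a^-3 b)   [inverse elimination on b] = x^2*z - x*y - z
tr(b^-2 a^-2 b^-1 a^-1) = tr(b^-1 a^-2 b^-1 a^-1) tr(b) - tr(b^-1 a^-2 b^-1 a^-1 b)   [inverse elimination on b] = x*y*z^2 - x^2*z - y^2*z + z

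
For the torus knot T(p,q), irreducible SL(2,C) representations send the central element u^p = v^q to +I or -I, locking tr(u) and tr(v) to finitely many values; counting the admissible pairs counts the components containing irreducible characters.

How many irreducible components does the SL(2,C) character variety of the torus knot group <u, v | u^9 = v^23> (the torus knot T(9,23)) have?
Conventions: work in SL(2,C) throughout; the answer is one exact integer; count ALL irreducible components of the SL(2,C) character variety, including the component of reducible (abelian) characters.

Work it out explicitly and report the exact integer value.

For T(9,23): irreducibility forces the central element u^9 = v^23 to one of +I, -I.
So on each irreducible component the traces are pinned: tr(u) = 2*cos(pi*alpha/9) with 1 <= alpha <= 8, tr(v) = 2*cos(pi*beta/23) with 1 <= beta <= 22.
u^9 = (-1)^alpha I and v^23 = (-1)^beta I must agree, so alpha and beta have equal parity.
count pairs: odd alpha (4 choices) x odd beta (11), plus even alpha (4) x even beta (11): 4*11 + 4*11 = 88.
Total: 88 irreducible-character components + 1 reducible (abelian) component = 89.

89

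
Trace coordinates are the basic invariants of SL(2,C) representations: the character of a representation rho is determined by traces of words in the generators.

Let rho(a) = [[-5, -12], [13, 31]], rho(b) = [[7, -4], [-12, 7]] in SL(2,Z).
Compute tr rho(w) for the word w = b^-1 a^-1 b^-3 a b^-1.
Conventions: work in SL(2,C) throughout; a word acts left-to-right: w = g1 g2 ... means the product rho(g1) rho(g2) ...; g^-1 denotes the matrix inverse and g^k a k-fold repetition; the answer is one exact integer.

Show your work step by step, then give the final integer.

rho(b^-1) = [[7, 4], [12, 7]]
... * rho(a^-1) = [[31, 12], [-13, -5]]  ->  [[165, 64], [281, 109]]
... * rho(b^-1) = [[7, 4], [12, 7]]  ->  [[1923, 1108], [3275, 1887]]
... * rho(b^-1) = [[7, 4], [12, 7]]  ->  [[26757, 15448], [45569, 26309]]
... * rho(b^-1) = [[7, 4], [12, 7]]  ->  [[372675, 215164], [634691, 366439]]
... * rho(a) = [[-5, -12], [13, 31]]  ->  [[933757, 2197984], [1590252, 3743317]]
... * rho(b^-1) = [[7, 4], [12, 7]]  ->  [[32912107, 19120916], [56051568, 32564227]]
tr = 32912107 + 32564227 = 65476334

65476334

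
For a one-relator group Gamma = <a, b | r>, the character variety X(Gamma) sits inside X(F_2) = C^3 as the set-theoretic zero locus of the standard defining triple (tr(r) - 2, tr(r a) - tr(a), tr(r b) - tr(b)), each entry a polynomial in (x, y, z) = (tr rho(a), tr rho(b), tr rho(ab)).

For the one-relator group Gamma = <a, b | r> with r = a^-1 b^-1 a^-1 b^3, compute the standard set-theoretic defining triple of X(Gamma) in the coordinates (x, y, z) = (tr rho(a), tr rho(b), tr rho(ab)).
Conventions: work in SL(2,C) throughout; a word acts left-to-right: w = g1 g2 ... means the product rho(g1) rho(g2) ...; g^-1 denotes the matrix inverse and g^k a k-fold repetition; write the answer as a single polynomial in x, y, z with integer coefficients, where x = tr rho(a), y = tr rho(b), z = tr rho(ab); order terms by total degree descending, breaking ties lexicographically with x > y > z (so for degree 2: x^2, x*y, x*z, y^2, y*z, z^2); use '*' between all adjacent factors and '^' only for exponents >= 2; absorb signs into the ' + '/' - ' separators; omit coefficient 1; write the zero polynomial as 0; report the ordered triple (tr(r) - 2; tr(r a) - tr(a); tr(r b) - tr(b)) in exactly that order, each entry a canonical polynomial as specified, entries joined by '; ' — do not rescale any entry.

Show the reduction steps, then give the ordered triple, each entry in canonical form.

trace(b^2) = trace(b) * trace(b) - trace(1) = y^2 - 2
trace(b^2 a) = trace(b) * trace(a b) - trace(a) = y*z - x
trace(a^-1 b^2) = trace(b^2) * trace(a) - trace(b^2 a) = x*y^2 - y*z - x
trace(b^3) = trace(b) * trace(b^2) - trace(b) = y^3 - 3*y
trace(b^2 a b) = trace(b) * trace(a b^2) - trace(a b) = y^2*z - x*y - z
trace(b^3 a b) = trace(b) * trace(b^2 a b) - trace(b^2 a) = y^3*z - x*y^2 - 2*y*z + x
trace(a b a b) = trace(b a) * trace(b a) - trace(1) = z^2 - 2
trace(a b a) = trace(a) * trace(b a) - trace(b) = x*z - y
trace(a b a b^2) = trace(b) * trace(a b a b) - trace(a b a) = y*z^2 - x*z - y
trace(b^3 a b a) = trace(b) * trace(a b a b^2) - trace(a b a b) = y^2*z^2 - x*y*z - y^2 - z^2 + 2
trace(a^-1 b^3 a b) = trace(b^3 a b) * trace(a) - trace(b^3 a b a) = x*y^3*z - x^2*y^2 - y^2*z^2 - x*y*z + x^2 + y^2 + z^2 - 2
trace(b^-1 a^-1 b^3 a) = trace(a^-1 b^3 a) * trace(b) - trace(a^-1 b^3 a b) = -x*y^3*z + x^2*y^2 + y^4 + y^2*z^2 + x*y*z - x^2 - 4*y^2 - z^2 + 2
trace(a^-1 b^-1 a^-1 b^3) = trace(b^-1 a^-1 b^3) * trace(a) - trace(b^-1 a^-1 b^3 a) = x*y^3*z - y^4 - y^2*z^2 - 2*x*y*z + 4*y^2 + z^2 - 2
trace(b^4) = trace(b) * trace(b^3) - trace(b^2)   [square of b] = y^4 - 4*y^2 + 2
trace(a^-1 b^4) = trace(b^4) * trace(a) - trace(b^4 a)   [inverse elimination on a] = x*y^4 - y^3*z - 3*x*y^2 + 2*y*z + x
trace(a^-1 b^4 a^-1) = trace(a^-1 b^4) * trace(a) - trace(a^-1 b^4 a)   [inverse elimination on a] = x^2*y^4 - x*y^3*z - 3*x^2*y^2 - y^4 + 2*x*y*z + x^2 + 4*y^2 - 2
trace(b^5) = trace(b) * trace(b^4) - trace(b^3)   [square of b] = y^5 - 5*y^3 + 5*y
trace(b^5 a) = trace(b) * trace(a b^4) - trace(a b^3)   [square of b] = y^4*z - x*y^3 - 3*y^2*z + 2*x*y + z
trace(b^4 a^-1 b) = trace(b^5) * trace(a) - trace(b^5 a)   [inverse elimination on a] = x*y^5 - y^4*z - 4*x*y^3 + 3*y^2*z + 3*x*y - z
trace(b a b^4 a) = trace(b) * trace(a b a b^3) - trace(a b a b^2)   [square of b] = y^3*z^2 - x*y^2*z - y^3 - 2*y*z^2 + x*z + 3*y
trace(b^4 a^-1 b a) = trace(b a b^4) * trace(a) - trace(b a b^4 a)   [inverse elimination on a] = x*y^4*z - x^2*y^3 - y^3*z^2 - 2*x*y^2*z + 2*x^2*y + y^3 + 2*y*z^2 - 3*y
trace(a^-1 b^4 a^-1 b) = trace(b^4 a^-1 b) * trace(a) - trace(b^4 a^-1 b a)   [inverse elimination on a] = x^2*y^5 - 2*x*y^4*z - 3*x^2*y^3 + y^3*z^2 + 5*x*y^2*z + x^2*y - y^3 - 2*y*z^2 - x*z + 3*y
trace(a^-1 b^-1 a^-1 b^4) = trace(a^-1 b^4 a^-1) * trace(b) - trace(a^-1 b^4 a^-1 b)   [inverse elimination on b] = x*y^4*z - y^5 - y^3*z^2 - 3*x*y^2*z + 5*y^3 + 2*y*z^2 + x*z - 5*y
assemble the triple (trace(r) - 2; trace(r a) - x; trace(r b) - y)

x*y^3*z - y^4 - y^2*z^2 - 2*x*y*z + 4*y^2 + z^2 - 4; x*y^2 - y*z - 2*x; x*y^4*z - y^5 - y^3*z^2 - 3*x*y^2*z + 5*y^3 + 2*y*z^2 + x*z - 6*y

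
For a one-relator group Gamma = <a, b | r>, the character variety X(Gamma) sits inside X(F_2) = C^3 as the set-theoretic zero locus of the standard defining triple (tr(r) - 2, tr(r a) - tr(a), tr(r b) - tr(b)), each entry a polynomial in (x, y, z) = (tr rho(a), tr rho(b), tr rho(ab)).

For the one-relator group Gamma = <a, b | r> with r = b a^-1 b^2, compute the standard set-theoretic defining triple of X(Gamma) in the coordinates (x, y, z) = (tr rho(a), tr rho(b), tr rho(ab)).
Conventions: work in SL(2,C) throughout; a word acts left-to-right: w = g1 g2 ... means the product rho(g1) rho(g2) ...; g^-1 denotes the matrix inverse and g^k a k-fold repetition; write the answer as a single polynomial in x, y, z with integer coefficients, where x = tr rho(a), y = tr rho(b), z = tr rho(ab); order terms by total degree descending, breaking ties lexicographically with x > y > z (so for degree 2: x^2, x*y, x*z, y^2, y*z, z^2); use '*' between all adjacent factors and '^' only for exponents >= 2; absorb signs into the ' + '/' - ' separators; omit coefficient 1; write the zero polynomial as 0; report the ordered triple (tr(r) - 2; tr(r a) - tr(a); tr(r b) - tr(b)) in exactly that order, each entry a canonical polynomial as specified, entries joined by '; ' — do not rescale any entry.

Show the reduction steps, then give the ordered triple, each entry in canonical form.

reduce: trace(b^2) = trace(b) * trace(b) - trace(1)   [square of b] = y^2 - 2
so trace(b^3) = trace(b) * trace(b^2) - trace(b)   [square of b] = y^3 - 3*y
trace(a b^2) = trace(b) * trace(a b) - trace(a)   [square of b] = y*z - x
so trace(b^3 a) = trace(b) * trace(a b^2) - trace(a b)   [square of b] = y^2*z - x*y - z
reduce: trace(b a^-1 b^2) = trace(b^3) * trace(a) - trace(b^3 a)   [inverse elimination on a] = x*y^3 - y^2*z - 2*x*y + z
trace(a b a b) = trace(a b) * trace(a b) - trace(1)   [split at repeated a] = z^2 - 2
trace(a b a) = trace(a) * trace(b a) - trace(b) = x*z - y
reduce: trace(b^2 a b a) = trace(b) * trace(a b a b) - trace(a b a) = y*z^2 - x*z - y
trace(b a^-1 b^2 a) = trace(b^2 a b) * trace(a) - trace(b^2 a b a) = x*y^2*z - x^2*y - y*z^2 + y
so trace(b^4) = trace(b) * trace(b^3) - trace(b^2)   [square of b] = y^4 - 4*y^2 + 2
trace(b^4 a) = trace(b) * trace(a b^3) - trace(a b^2)   [square of b] = y^3*z - x*y^2 - 2*y*z + x
reduce: trace(b a^-1 b^3) = trace(b^4) * trace(a) - trace(b^4 a)   [inverse elimination on a] = x*y^4 - y^3*z - 3*x*y^2 + 2*y*z + x
assemble the triple (trace(r) - 2; trace(r a) - x; trace(r b) - y)

x*y^3 - y^2*z - 2*x*y + z - 2; x*y^2*z - x^2*y - y*z^2 - x + y; x*y^4 - y^3*z - 3*x*y^2 + 2*y*z + x - y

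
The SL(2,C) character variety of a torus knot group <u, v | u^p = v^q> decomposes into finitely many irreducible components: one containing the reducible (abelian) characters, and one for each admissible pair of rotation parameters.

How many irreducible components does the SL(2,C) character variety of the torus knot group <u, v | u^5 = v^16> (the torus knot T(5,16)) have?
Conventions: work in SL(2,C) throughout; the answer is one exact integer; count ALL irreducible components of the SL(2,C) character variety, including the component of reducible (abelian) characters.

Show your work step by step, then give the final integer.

31

Gamma = < u, v | u^5 = v^16 > (torus knot T(5,16)); the central element u^5 = v^16 acts as +I or -I in any irreducible SL(2,C) representation.
So on each irreducible component the traces are pinned: tr(u) = 2*cos(pi*alpha/5) with 1 <= alpha <= 4, tr(v) = 2*cos(pi*beta/16) with 1 <= beta <= 15.
u^5 = (-1)^alpha I and v^16 = (-1)^beta I must agree, so alpha and beta have equal parity.
Counting: 2 odd alphas x 8 odd betas + 2 even alphas x 7 even betas = 16 + 14 = 30.
components with irreducible characters: 30; plus the single component of reducible (abelian) characters: total 31.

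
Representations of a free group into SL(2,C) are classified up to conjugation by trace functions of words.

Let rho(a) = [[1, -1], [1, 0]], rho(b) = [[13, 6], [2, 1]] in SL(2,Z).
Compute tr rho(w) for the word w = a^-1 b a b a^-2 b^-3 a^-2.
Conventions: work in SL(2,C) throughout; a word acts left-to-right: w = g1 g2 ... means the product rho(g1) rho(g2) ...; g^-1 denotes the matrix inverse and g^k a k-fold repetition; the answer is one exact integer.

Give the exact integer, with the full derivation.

-3433

rho(a^-1) = [[0, 1], [-1, 1]]
... * rho(b) = [[13, 6], [2, 1]]  ->  [[2, 1], [-11, -5]]
... * rho(a) = [[1, -1], [1, 0]]  ->  [[3, -2], [-16, 11]]
... * rho(b) = [[13, 6], [2, 1]]  ->  [[35, 16], [-186, -85]]
... * rho(a^-1) = [[0, 1], [-1, 1]]  ->  [[-16, 51], [85, -271]]
... * rho(a^-1) = [[0, 1], [-1, 1]]  ->  [[-51, 35], [271, -186]]
... * rho(b^-1) = [[1, -6], [-2, 13]]  ->  [[-121, 761], [643, -4044]]
... * rho(b^-1) = [[1, -6], [-2, 13]]  ->  [[-1643, 10619], [8731, -56430]]
... * rho(b^-1) = [[1, -6], [-2, 13]]  ->  [[-22881, 147905], [121591, -785976]]
... * rho(a^-1) = [[0, 1], [-1, 1]]  ->  [[-147905, 125024], [785976, -664385]]
... * rho(a^-1) = [[0, 1], [-1, 1]]  ->  [[-125024, -22881], [664385, 121591]]
tr = -125024 + 121591 = -3433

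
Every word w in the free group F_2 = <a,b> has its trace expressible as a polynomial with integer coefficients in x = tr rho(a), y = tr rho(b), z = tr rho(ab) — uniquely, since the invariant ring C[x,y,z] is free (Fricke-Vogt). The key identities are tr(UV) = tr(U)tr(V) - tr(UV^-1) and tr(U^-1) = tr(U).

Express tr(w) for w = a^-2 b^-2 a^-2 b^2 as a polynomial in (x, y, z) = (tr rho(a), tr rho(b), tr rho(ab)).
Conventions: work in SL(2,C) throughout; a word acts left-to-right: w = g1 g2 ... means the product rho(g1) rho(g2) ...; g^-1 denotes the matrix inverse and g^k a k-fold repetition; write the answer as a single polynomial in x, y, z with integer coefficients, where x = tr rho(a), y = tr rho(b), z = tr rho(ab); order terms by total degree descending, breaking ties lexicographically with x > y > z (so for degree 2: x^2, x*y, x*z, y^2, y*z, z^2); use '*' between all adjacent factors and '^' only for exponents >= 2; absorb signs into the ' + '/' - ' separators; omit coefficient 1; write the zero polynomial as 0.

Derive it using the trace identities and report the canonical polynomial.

and trace(a^-1) = trace(a) = x
and trace(b^2 a) = trace(b) trace(a b) - trace(a)  (reduce the b square) = y*z - x
next, trace(b^2) = trace(b) trace(b) - trace(1)  (reduce the b square) = y^2 - 2
trace(a b^2 a) = trace(a) trace(b^2 a) - trace(b^2)  (reduce the a square) = x*y*z - x^2 - y^2 + 2
and trace(a b a b) = trace(b a) trace(b a) - trace(1)  (split on b) = z^2 - 2
trace(a b a) = trace(a) trace(b a) - trace(b)  (reduce the a square) = x*z - y
trace(a b^2 a b) = trace(b) trace(a b a b) - trace(a b a)  (reduce the b square) = y*z^2 - x*z - y
trace(b^-1 a b^2 a) = trace(a b^2 a) trace(b) - trace(a b^2 a b)  (eliminate b^-1) = x*y^2*z - x^2*y - y^3 - y*z^2 + x*z + 3*y
and trace(b^-1 a b^2 a^-1) = trace(b^-1 a b^2) trace(a) - trace(b^-1 a b^2 a)  (eliminate a^-1) = -x*y^2*z + x^2*y + y^3 + y*z^2 - 3*y
trace(b^2 a^-1 b^-2 a) = trace(b^-1 a b^2 a^-1) trace(b) - trace(b^-1 a b^2 a^-1 b)  (eliminate b^-1) = -x*y^3*z + x^2*y^2 + y^4 + y^2*z^2 - 4*y^2 + 2
and trace(a^-1 b^-2 a^-1 b^2) = trace(b^2 a^-1 b^-2) trace(a) - trace(b^2 a^-1 b^-2 a)  (eliminate a^-1) = x*y^3*z - x^2*y^2 - y^4 - y^2*z^2 + x^2 + 4*y^2 - 2
next, trace(a^-1 b^2 a^-2 b^-2) = trace(a^-1 b^-2 a^-1 b^2) trace(a) - trace(a^-1 b^-2 a^-1 b^2 a)  (eliminate a^-1) = x^2*y^3*z - x^3*y^2 - x*y^4 - x*y^2*z^2 + x^3 + 4*x*y^2 - 3*x
and trace(a^-2) = trace(a^-1) trace(a) - trace(1)  (eliminate a^-1) = x^2 - 2
and trace(a^-2 b^-2 a^-2 b^2) = trace(a^-1 b^2 a^-2 b^-2) trace(a) - trace(a^-1 b^2 a^-2 b^-2 a)  (eliminate a^-1) = x^3*y^3*z - x^4*y^2 - x^2*y^4 - x^2*y^2*z^2 + x^4 + 4*x^2*y^2 - 4*x^2 + 2

x^3*y^3*z - x^4*y^2 - x^2*y^4 - x^2*y^2*z^2 + x^4 + 4*x^2*y^2 - 4*x^2 + 2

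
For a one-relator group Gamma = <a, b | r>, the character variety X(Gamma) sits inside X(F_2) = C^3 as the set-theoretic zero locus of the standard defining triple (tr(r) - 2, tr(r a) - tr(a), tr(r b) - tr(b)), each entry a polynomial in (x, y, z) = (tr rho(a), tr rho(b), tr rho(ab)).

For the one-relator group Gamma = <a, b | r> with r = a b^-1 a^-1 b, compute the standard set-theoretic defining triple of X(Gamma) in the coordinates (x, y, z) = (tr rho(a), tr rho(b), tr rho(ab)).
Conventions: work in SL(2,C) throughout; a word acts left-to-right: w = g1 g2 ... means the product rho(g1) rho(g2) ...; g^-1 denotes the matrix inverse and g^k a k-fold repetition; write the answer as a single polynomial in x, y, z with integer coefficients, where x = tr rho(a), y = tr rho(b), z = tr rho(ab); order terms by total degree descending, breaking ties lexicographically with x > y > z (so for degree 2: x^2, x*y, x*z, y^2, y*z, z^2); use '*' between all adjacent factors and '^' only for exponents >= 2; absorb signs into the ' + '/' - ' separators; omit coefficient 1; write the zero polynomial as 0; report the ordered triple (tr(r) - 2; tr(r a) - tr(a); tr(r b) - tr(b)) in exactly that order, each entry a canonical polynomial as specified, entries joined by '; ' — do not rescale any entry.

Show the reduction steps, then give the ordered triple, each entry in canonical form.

trace(b a b) = trace(b)*trace(a b) - trace(a)  (reduce the b square) = y*z - x
trace(b a b a) = trace(b a)*trace(b a) - trace(1)  (split on b) = z^2 - 2
trace(a^-1 b a b) = trace(b a b)*trace(a) - trace(b a b a)  (eliminate a^-1) = x*y*z - x^2 - z^2 + 2
trace(a b^-1 a^-1 b) = trace(a^-1 b a)*trace(b) - trace(a^-1 b a b)  (eliminate b^-1) = -x*y*z + x^2 + y^2 + z^2 - 2
trace(a^2 b) = trace(a)*trace(b a) - trace(b)  (reduce the a square) = x*z - y
apply: trace(a^2) = trace(a)*trace(a) - trace(1)  (reduce the a square) = x^2 - 2
use: trace(b a^2 b) = trace(b)*trace(a^2 b) - trace(a^2)  (reduce the b square) = x*y*z - x^2 - y^2 + 2
trace(b a^2 b a) = trace(a)*trace(b a b a) - trace(b a b)  (reduce the a square) = x*z^2 - y*z - x
use: trace(a^-1 b a^2 b) = trace(b a^2 b)*trace(a) - trace(b a^2 b a)  (eliminate a^-1) = x^2*y*z - x^3 - x*y^2 - x*z^2 + y*z + 3*x
apply: trace(a b^-1 a^-1 b a) = trace(a^-1 b a^2)*trace(b) - trace(a^-1 b a^2 b)  (eliminate b^-1) = -x^2*y*z + x^3 + x*y^2 + x*z^2 - 3*x
trace(a b^2 a b) = trace(b)*trace(a b a b) - trace(a b a)  (reduce the b square) = y*z^2 - x*z - y
use: trace(b^2 a b^-1 a) = trace(a b^2 a)*trace(b) - trace(a b^2 a b)  (eliminate b^-1) = x*y^2*z - x^2*y - y^3 - y*z^2 + x*z + 3*y
trace(a b^-1 a^-1 b^2) = trace(b^2 a b^-1)*trace(a) - trace(b^2 a b^-1 a)  (eliminate a^-1) = -x*y^2*z + x^2*y + y^3 + y*z^2 - 3*y
assemble the triple (trace(r) - 2; trace(r a) - x; trace(r b) - y)

-x*y*z + x^2 + y^2 + z^2 - 4; -x^2*y*z + x^3 + x*y^2 + x*z^2 - 4*x; -x*y^2*z + x^2*y + y^3 + y*z^2 - 4*y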